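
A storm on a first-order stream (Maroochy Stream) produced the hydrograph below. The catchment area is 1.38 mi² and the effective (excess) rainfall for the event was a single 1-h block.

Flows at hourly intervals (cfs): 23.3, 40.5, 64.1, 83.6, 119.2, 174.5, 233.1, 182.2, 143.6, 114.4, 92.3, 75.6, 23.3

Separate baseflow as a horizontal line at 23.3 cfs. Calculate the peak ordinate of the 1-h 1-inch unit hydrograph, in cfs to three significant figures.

Direct runoff: 0.0, 17.2, 40.8, 60.3, 95.9, 151.2, 209.8, 158.9, 120.3, 91.1, 69.0, 52.3, 0.0 cfs; ΣQ_DR = 1067 cfs, peak = 209.8 cfs.
Runoff depth d = ΣQ_DR·Δt / A = 1067 × 3600 / (1.38 mi²) = 1.198 in.
The 1-inch UH is the DRH scaled by (1 in)/d, so U_p = 209.8 × 1/1.198 = 175 cfs.

U_p ≈ 175 cfs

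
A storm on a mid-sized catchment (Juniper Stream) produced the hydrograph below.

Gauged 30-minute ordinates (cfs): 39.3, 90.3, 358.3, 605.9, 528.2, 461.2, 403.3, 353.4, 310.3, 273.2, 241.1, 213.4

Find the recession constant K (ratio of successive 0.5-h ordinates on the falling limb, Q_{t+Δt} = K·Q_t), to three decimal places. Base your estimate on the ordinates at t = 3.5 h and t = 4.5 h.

K ≈ 0.879

Using the recession-limb readings at t = 3.5 h and t = 4.5 h: Q falls from 353.4 to 273.2 cfs over 2 intervals.
K = (Q₂/Q₁)^(1/2) = (273.2/353.4)^(1/2) = 0.879.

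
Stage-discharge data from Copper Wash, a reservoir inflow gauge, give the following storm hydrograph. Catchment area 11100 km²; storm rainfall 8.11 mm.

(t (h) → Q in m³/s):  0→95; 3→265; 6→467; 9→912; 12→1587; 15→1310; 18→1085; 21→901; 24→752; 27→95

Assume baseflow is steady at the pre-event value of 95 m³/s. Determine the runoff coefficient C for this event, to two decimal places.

ΣQ_DR = 6519 m³/s; V = ΣQ_DR·Δt = 7.041 × 10^7 m³.
Runoff depth d = V / A = 6.343 mm.
C = d / P = 6.343 / 8.11 = 0.78.

C ≈ 0.78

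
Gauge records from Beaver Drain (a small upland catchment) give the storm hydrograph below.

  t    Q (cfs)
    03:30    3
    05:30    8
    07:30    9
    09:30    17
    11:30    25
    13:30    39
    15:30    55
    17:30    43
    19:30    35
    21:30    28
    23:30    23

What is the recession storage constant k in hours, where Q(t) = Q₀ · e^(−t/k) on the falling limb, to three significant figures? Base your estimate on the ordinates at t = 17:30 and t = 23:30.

k ≈ 9.59 h

On the falling limb, Q drops from 43 to 23 cfs between t = 17:30 and t = 23:30 (Δt = 6 h).
k = −Δt / ln(Q₂/Q₁) = −6 / ln(23/43) = 9.59 h.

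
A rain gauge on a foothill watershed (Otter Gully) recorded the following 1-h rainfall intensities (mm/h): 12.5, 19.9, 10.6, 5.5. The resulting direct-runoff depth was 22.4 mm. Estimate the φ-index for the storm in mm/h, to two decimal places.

Only the 3 blocks with intensity above φ contribute runoff: 12.5, 19.9, 10.6 mm/h.
Σ(I−φ)·Δt = d  ⇒  (12.5+19.9+10.6 − 3φ)·1 = 22.4
φ = (43.00 − 22.4/1) / 3 = 6.87 mm/h.

φ ≈ 6.87 mm/h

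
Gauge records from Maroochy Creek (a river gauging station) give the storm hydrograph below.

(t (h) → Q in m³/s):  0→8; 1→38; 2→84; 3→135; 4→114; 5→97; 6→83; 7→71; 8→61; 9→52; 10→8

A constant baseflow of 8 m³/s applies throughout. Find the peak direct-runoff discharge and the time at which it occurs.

Subtracting baseflow gives direct-runoff ordinates: 0.0, 30.0, 76.0, 127.0, 106.0, 89.0, 75.0, 63.0, 53.0, 44.0, 0.0 m³/s.
The maximum is 127.0 m³/s, occurring at the reading for t = 3 h.

Q_p = 127.0 m³/s at t = 3 h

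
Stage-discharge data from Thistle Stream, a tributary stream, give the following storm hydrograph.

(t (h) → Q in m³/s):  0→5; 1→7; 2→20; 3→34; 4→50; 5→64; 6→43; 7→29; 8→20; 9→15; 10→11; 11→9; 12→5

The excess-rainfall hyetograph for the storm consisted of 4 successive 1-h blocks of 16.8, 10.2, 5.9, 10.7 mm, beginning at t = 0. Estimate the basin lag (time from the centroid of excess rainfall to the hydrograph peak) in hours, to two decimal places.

Centroid of excess rainfall: t_c = Σ P_i·t̄_i / ΣP_i = 1.7408 h (block centres at 0.5, 1.5, 2.5, 3.5 h).
Hydrograph peak occurs at t = 5 h, so basin lag t_L = 5 − 1.7408 = 3.26 h.

t_L ≈ 3.26 h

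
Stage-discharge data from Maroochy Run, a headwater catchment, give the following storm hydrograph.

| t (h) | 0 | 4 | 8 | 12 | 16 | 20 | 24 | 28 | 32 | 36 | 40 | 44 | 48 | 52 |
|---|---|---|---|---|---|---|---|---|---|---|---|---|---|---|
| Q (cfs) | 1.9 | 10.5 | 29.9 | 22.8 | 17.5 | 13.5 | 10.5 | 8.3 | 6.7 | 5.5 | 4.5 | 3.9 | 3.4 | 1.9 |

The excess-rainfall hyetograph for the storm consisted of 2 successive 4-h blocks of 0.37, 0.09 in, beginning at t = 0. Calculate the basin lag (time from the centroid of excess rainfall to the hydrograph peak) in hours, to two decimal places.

Centroid of excess rainfall: t_c = Σ P_i·t̄_i / ΣP_i = 2.7826 h (block centres at 2, 6 h).
Hydrograph peak occurs at t = 8 h, so basin lag t_L = 8 − 2.7826 = 5.22 h.

t_L ≈ 5.22 h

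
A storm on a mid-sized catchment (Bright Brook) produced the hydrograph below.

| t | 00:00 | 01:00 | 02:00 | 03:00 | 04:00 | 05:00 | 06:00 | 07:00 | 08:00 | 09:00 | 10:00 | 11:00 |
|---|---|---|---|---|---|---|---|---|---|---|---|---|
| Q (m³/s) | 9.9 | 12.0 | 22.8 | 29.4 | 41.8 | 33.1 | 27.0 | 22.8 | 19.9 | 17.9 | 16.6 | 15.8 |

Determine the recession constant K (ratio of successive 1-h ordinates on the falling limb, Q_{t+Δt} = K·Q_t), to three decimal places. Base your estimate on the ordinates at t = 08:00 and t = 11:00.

Using the recession-limb readings at t = 08:00 and t = 11:00: Q falls from 19.9 to 15.8 m³/s over 3 intervals.
K = (Q₂/Q₁)^(1/3) = (15.8/19.9)^(1/3) = 0.926.

K ≈ 0.926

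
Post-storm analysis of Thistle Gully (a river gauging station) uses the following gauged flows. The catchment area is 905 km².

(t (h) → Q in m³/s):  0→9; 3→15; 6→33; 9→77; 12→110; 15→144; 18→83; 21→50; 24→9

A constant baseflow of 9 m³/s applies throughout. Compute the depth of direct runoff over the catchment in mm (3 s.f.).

Direct runoff: 0.0, 6.0, 24.0, 68.0, 101.0, 135.0, 74.0, 41.0, 0.0 m³/s; ΣQ_DR = 449.0 m³/s.
V = ΣQ_DR · Δt = 449.0 × 10800 s = 4.849 × 10^6 m³.
Over A = 905 km², depth = V / A = 5.36 mm.

d ≈ 5.36 mm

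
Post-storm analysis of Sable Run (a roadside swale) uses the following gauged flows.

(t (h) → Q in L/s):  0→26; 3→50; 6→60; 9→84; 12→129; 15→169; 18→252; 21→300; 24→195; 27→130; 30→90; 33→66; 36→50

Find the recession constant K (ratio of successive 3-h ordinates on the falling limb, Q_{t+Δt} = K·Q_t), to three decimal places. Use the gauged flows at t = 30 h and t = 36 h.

K ≈ 0.745

Using the recession-limb readings at t = 30 h and t = 36 h: Q falls from 90 to 50 L/s over 2 intervals.
K = (Q₂/Q₁)^(1/2) = (50/90)^(1/2) = 0.745.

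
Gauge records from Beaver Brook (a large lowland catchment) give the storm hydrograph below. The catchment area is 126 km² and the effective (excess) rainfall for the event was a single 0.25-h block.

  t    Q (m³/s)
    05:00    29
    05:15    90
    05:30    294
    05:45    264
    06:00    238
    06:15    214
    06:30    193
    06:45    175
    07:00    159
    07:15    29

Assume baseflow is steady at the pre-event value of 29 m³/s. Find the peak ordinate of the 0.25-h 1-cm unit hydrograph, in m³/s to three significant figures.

U_p ≈ 266 m³/s

Direct runoff: 0.0, 61.0, 265.0, 235.0, 209.0, 185.0, 164.0, 146.0, 130.0, 0.0 m³/s; ΣQ_DR = 1395 m³/s, peak = 265.0 m³/s.
Runoff depth d = ΣQ_DR·Δt / A = 1395 × 900 / (126 km²) = 9.964 mm.
The 1-cm UH is the DRH scaled by (10 mm)/d, so U_p = 265.0 × 10/9.964 = 266 m³/s.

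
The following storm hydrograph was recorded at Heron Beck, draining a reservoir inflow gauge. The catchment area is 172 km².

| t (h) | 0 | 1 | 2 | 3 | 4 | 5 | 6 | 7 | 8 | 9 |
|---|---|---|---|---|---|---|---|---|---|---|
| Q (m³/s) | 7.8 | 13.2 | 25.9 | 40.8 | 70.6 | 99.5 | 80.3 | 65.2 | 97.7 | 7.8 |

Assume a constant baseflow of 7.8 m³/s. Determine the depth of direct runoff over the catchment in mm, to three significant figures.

Direct runoff: 0.0, 5.4, 18.1, 33.0, 62.8, 91.7, 72.5, 57.4, 89.9, 0.0 m³/s; ΣQ_DR = 430.8 m³/s.
V = ΣQ_DR · Δt = 430.8 × 3600 s = 1.551 × 10^6 m³.
Over A = 172 km², depth = V / A = 9.02 mm.

d ≈ 9.02 mm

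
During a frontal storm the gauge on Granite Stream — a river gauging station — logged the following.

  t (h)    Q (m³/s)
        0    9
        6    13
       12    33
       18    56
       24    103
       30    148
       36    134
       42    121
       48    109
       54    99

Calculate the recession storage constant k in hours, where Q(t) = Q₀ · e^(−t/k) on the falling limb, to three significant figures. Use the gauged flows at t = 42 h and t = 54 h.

On the falling limb, Q drops from 121 to 99 m³/s between t = 42 h and t = 54 h (Δt = 12 h).
k = −Δt / ln(Q₂/Q₁) = −12 / ln(99/121) = 59.8 h.

k ≈ 59.8 h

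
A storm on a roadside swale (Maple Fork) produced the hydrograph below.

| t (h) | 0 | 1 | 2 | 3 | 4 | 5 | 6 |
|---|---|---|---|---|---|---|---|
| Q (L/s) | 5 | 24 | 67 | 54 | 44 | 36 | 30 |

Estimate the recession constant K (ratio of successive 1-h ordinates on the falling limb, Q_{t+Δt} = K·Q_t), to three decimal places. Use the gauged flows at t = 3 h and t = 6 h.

Using the recession-limb readings at t = 3 h and t = 6 h: Q falls from 54 to 30 L/s over 3 intervals.
K = (Q₂/Q₁)^(1/3) = (30/54)^(1/3) = 0.822.

K ≈ 0.822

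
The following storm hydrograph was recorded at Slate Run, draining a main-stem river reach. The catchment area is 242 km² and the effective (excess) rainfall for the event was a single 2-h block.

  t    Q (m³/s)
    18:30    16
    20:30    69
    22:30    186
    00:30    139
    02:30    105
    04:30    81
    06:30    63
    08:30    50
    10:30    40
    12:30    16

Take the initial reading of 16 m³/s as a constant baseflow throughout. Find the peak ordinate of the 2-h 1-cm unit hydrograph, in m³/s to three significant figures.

U_p ≈ 94.4 m³/s

Direct runoff: 0.0, 53.0, 170.0, 123.0, 89.0, 65.0, 47.0, 34.0, 24.0, 0.0 m³/s; ΣQ_DR = 605.0 m³/s, peak = 170.0 m³/s.
Runoff depth d = ΣQ_DR·Δt / A = 605.0 × 7200 / (242 km²) = 18.00 mm.
The 1-cm UH is the DRH scaled by (10 mm)/d, so U_p = 170.0 × 10/18.00 = 94.4 m³/s.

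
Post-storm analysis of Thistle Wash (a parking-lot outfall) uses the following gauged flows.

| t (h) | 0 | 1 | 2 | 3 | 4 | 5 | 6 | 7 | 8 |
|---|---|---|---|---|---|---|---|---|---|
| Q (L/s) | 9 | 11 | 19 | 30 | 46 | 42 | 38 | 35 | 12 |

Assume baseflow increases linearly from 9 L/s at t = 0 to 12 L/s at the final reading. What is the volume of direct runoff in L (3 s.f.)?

V ≈ 5.31 × 10^5 L

Direct-runoff ordinates (Q − Q_b): 0.00, 1.62, 9.25, 19.88, 35.50, 31.12, 26.75, 23.38, 0.00 L/s.
ΣQ_DR = 147.5 L/s.
With Δt = 1 h = 3600 s, V = ΣQ_DR · Δt = 147.5 × 3600 = 5.31 × 10^5 L.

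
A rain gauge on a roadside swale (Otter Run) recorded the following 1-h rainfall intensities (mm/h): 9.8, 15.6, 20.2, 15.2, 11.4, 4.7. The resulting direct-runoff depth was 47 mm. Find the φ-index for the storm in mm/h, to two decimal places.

Only the 5 blocks with intensity above φ contribute runoff: 9.8, 15.6, 20.2, 15.2, 11.4 mm/h.
Σ(I−φ)·Δt = d  ⇒  (9.8+15.6+20.2+15.2+11.4 − 5φ)·1 = 47
φ = (72.20 − 47/1) / 5 = 5.04 mm/h.

φ ≈ 5.04 mm/h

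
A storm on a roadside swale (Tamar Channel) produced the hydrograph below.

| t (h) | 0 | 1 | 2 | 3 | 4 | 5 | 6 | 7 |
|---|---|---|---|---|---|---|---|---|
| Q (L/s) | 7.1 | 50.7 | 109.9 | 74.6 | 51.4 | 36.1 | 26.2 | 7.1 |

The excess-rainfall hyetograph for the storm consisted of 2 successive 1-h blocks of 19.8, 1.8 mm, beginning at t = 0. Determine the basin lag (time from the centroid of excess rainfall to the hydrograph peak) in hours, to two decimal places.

Centroid of excess rainfall: t_c = Σ P_i·t̄_i / ΣP_i = 0.5833 h (block centres at 0.5, 1.5 h).
Hydrograph peak occurs at t = 2 h, so basin lag t_L = 2 − 0.5833 = 1.42 h.

t_L ≈ 1.42 h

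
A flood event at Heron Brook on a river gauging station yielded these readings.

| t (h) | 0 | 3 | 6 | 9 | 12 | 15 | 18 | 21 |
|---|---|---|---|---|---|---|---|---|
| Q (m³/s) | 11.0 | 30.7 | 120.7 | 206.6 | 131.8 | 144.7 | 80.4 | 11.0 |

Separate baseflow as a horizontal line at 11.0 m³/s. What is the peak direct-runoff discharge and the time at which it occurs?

Q_p = 195.6 m³/s at t = 9 h

Subtracting baseflow gives direct-runoff ordinates: 0.0, 19.7, 109.7, 195.6, 120.8, 133.7, 69.4, 0.0 m³/s.
The maximum is 195.6 m³/s, occurring at the reading for t = 9 h.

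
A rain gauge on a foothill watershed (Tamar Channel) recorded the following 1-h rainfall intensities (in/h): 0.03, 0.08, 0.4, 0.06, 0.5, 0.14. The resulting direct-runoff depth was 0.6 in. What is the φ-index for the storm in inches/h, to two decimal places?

φ ≈ 0.15 in/h

Only the 2 blocks with intensity above φ contribute runoff: 0.4, 0.5 in/h.
Σ(I−φ)·Δt = d  ⇒  (0.4+0.5 − 2φ)·1 = 0.6
φ = (0.9000 − 0.6/1) / 2 = 0.15 in/h.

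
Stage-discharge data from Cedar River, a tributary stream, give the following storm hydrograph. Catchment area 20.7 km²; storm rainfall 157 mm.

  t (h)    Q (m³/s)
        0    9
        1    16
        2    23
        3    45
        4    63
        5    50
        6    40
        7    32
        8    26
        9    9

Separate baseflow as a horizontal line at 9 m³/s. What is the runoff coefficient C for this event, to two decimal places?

C ≈ 0.25

ΣQ_DR = 223.0 m³/s; V = ΣQ_DR·Δt = 8.028 × 10^5 m³.
Runoff depth d = V / A = 38.78 mm.
C = d / P = 38.78 / 157 = 0.25.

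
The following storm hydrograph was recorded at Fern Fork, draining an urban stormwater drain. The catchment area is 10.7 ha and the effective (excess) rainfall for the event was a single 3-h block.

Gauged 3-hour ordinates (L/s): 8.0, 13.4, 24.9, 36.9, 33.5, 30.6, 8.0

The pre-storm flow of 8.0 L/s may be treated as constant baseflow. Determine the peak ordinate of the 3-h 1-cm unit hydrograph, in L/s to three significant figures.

U_p ≈ 28.8 L/s

Direct runoff: 0.0, 5.4, 16.9, 28.9, 25.5, 22.6, 0.0 L/s; ΣQ_DR = 99.30 L/s, peak = 28.9 L/s.
Runoff depth d = ΣQ_DR·Δt / A = 99.30 × 10800 / (10.7 ha) = 10.02 mm.
The 1-cm UH is the DRH scaled by (10 mm)/d, so U_p = 28.9 × 10/10.02 = 28.8 L/s.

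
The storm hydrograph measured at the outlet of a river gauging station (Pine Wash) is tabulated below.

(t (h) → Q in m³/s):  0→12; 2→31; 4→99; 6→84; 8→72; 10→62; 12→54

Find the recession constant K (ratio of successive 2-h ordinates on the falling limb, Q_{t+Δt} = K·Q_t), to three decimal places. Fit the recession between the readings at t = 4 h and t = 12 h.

K ≈ 0.859

Using the recession-limb readings at t = 4 h and t = 12 h: Q falls from 99 to 54 m³/s over 4 intervals.
K = (Q₂/Q₁)^(1/4) = (54/99)^(1/4) = 0.859.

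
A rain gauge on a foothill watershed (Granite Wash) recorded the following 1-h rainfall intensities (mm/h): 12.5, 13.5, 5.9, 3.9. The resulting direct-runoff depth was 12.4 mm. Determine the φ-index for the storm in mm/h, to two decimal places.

φ ≈ 6.80 mm/h

Only the 2 blocks with intensity above φ contribute runoff: 12.5, 13.5 mm/h.
Σ(I−φ)·Δt = d  ⇒  (12.5+13.5 − 2φ)·1 = 12.4
φ = (26.00 − 12.4/1) / 2 = 6.80 mm/h.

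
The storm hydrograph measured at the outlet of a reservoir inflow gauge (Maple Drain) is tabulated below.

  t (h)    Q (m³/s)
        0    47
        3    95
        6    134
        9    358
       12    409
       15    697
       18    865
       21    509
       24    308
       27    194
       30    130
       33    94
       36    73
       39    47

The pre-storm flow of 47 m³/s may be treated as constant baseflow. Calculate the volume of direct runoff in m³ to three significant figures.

V ≈ 3.57 × 10^7 m³

Direct-runoff ordinates (Q − Q_b): 0.0, 48.0, 87.0, 311.0, 362.0, 650.0, 818.0, 462.0, 261.0, 147.0, 83.0, 47.0, 26.0, 0.0 m³/s.
ΣQ_DR = 3302 m³/s.
With Δt = 3 h = 10800 s, V = ΣQ_DR · Δt = 3302 × 10800 = 3.57 × 10^7 m³.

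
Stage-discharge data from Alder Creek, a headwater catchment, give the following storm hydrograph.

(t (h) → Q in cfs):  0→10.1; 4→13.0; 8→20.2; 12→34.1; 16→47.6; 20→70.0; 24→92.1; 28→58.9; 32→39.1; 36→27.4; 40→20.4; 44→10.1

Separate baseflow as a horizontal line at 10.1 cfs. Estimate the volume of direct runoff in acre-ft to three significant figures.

Direct-runoff ordinates (Q − Q_b): 0.0, 2.9, 10.1, 24.0, 37.5, 59.9, 82.0, 48.8, 29.0, 17.3, 10.3, 0.0 cfs.
ΣQ_DR = 321.8 cfs.
With Δt = 4 h = 14400 s, V = ΣQ_DR · Δt = 321.8 × 14400 = 4.63 × 10^6 ft³ = 106 acre-ft.

V ≈ 106 acre-ft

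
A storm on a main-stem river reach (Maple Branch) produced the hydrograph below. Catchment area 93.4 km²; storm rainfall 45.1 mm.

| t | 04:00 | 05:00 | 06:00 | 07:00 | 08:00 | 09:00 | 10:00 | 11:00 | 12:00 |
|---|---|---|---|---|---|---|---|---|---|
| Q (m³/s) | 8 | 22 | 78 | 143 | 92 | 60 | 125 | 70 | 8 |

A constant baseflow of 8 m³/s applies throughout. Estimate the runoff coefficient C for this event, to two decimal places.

ΣQ_DR = 534.0 m³/s; V = ΣQ_DR·Δt = 1.922 × 10^6 m³.
Runoff depth d = V / A = 20.58 mm.
C = d / P = 20.58 / 45.1 = 0.46.

C ≈ 0.46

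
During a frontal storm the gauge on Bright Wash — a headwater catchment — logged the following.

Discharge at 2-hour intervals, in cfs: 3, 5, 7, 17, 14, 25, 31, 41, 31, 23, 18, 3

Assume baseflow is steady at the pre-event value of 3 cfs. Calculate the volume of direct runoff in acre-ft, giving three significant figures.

V ≈ 30.1 acre-ft

Direct-runoff ordinates (Q − Q_b): 0.0, 2.0, 4.0, 14.0, 11.0, 22.0, 28.0, 38.0, 28.0, 20.0, 15.0, 0.0 cfs.
ΣQ_DR = 182.0 cfs.
With Δt = 2 h = 7200 s, V = ΣQ_DR · Δt = 182.0 × 7200 = 1.31 × 10^6 ft³ = 30.1 acre-ft.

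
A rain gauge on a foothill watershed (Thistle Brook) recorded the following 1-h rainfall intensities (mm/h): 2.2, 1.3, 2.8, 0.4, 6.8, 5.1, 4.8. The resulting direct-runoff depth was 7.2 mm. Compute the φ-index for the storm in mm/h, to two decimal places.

φ ≈ 3.17 mm/h

Only the 3 blocks with intensity above φ contribute runoff: 6.8, 5.1, 4.8 mm/h.
Σ(I−φ)·Δt = d  ⇒  (6.8+5.1+4.8 − 3φ)·1 = 7.2
φ = (16.70 − 7.2/1) / 3 = 3.17 mm/h.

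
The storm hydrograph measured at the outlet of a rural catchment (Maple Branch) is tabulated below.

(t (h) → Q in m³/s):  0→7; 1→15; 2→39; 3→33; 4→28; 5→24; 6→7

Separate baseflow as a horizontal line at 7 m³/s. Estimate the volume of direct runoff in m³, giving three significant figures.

V ≈ 3.74 × 10^5 m³

Direct-runoff ordinates (Q − Q_b): 0.0, 8.0, 32.0, 26.0, 21.0, 17.0, 0.0 m³/s.
ΣQ_DR = 104.0 m³/s.
With Δt = 1 h = 3600 s, V = ΣQ_DR · Δt = 104.0 × 3600 = 3.74 × 10^5 m³.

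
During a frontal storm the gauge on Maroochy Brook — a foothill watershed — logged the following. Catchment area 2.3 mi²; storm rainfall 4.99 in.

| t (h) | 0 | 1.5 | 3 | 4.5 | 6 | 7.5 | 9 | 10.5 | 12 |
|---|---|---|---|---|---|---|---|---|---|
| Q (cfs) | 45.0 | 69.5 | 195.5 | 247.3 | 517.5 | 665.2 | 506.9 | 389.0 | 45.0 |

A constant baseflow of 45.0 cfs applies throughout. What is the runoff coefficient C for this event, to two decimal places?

C ≈ 0.46

ΣQ_DR = 2276 cfs; V = ΣQ_DR·Δt = 1.229 × 10^7 ft³.
Runoff depth d = V / A = 2.300 in.
C = d / P = 2.300 / 4.99 = 0.46.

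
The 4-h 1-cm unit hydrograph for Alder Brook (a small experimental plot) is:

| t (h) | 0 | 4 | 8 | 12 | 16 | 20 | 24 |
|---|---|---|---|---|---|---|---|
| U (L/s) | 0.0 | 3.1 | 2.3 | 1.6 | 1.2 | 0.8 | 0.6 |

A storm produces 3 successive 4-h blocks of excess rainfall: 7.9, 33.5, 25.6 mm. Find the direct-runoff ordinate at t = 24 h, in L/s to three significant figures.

By discrete convolution, Q_j = Σ (P_i / 10 mm) · U_{j−i}.
At t = 24 h (j=6): Q = (7.9/10)·0.6 + (33.5/10)·0.8 + (25.6/10)·1.2 = 6.23 L/s.

Q ≈ 6.23 L/s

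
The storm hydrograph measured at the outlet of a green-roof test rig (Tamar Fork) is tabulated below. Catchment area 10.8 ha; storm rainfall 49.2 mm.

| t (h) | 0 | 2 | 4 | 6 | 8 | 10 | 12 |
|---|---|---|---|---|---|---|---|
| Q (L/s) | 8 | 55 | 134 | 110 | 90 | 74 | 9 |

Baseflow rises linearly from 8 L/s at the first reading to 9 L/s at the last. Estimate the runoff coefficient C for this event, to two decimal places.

C ≈ 0.57

ΣQ_DR = 420.5 L/s; V = ΣQ_DR·Δt = 3.028 × 10^6 L.
Runoff depth d = V / A = 28.03 mm.
C = d / P = 28.03 / 49.2 = 0.57.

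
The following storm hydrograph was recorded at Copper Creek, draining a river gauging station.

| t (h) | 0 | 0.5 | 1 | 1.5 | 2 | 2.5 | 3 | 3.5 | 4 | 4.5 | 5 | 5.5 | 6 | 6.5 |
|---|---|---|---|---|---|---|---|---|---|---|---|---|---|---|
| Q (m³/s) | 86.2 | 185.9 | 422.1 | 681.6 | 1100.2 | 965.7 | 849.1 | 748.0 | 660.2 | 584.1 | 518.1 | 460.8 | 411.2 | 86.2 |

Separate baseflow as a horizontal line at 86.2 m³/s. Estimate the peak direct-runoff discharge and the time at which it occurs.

Q_p = 1014.0 m³/s at t = 2 h

Subtracting baseflow gives direct-runoff ordinates: 0.0, 99.7, 335.9, 595.4, 1014.0, 879.5, 762.9, 661.8, 574.0, 497.9, 431.9, 374.6, 325.0, 0.0 m³/s.
The maximum is 1014.0 m³/s, occurring at the reading for t = 2 h.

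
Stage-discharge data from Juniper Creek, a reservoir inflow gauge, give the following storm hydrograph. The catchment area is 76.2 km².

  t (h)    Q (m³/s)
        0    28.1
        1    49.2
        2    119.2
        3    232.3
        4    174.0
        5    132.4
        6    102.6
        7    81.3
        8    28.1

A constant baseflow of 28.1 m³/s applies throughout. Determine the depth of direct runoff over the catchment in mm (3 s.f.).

d ≈ 32.8 mm

Direct runoff: 0.0, 21.1, 91.1, 204.2, 145.9, 104.3, 74.5, 53.2, 0.0 m³/s; ΣQ_DR = 694.3 m³/s.
V = ΣQ_DR · Δt = 694.3 × 3600 s = 2.499 × 10^6 m³.
Over A = 76.2 km², depth = V / A = 32.8 mm.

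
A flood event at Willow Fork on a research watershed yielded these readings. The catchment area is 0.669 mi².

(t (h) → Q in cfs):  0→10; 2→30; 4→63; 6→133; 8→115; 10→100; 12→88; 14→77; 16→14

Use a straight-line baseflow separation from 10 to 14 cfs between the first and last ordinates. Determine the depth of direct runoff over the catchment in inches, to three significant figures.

Direct runoff: 0.00, 19.50, 52.00, 121.50, 103.00, 87.50, 75.00, 63.50, 0.00 cfs; ΣQ_DR = 522.0 cfs.
V = ΣQ_DR · Δt = 522.0 × 7200 s = 3.758 × 10^6 ft³.
Over A = 0.669 mi², depth = V / A = 2.42 in.

d ≈ 2.42 in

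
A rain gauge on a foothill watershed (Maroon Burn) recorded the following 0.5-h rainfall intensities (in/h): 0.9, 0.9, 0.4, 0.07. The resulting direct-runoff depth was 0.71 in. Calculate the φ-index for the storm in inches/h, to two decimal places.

φ ≈ 0.26 in/h

Only the 3 blocks with intensity above φ contribute runoff: 0.9, 0.9, 0.4 in/h.
Σ(I−φ)·Δt = d  ⇒  (0.9+0.9+0.4 − 3φ)·0.5 = 0.71
φ = (2.200 − 0.71/0.5) / 3 = 0.26 in/h.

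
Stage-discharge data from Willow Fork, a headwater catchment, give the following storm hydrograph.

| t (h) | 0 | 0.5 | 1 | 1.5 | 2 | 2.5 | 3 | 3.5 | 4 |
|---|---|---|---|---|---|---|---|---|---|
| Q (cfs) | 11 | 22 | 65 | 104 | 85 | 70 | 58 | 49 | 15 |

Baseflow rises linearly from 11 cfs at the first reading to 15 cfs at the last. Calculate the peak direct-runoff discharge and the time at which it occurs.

Subtracting baseflow gives direct-runoff ordinates: 0.00, 10.50, 53.00, 91.50, 72.00, 56.50, 44.00, 34.50, 0.00 cfs.
The maximum is 91.50 cfs, occurring at the reading for t = 1.5 h.

Q_p = 91.50 cfs at t = 1.5 h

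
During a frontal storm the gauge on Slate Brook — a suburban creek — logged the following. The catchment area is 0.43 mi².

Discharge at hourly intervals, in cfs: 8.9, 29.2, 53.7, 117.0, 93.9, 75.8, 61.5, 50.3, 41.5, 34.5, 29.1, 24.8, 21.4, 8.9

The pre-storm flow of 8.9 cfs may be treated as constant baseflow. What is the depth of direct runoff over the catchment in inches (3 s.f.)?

d ≈ 1.90 in

Direct runoff: 0.0, 20.3, 44.8, 108.1, 85.0, 66.9, 52.6, 41.4, 32.6, 25.6, 20.2, 15.9, 12.5, 0.0 cfs; ΣQ_DR = 525.9 cfs.
V = ΣQ_DR · Δt = 525.9 × 3600 s = 1.893 × 10^6 ft³.
Over A = 0.43 mi², depth = V / A = 1.90 in.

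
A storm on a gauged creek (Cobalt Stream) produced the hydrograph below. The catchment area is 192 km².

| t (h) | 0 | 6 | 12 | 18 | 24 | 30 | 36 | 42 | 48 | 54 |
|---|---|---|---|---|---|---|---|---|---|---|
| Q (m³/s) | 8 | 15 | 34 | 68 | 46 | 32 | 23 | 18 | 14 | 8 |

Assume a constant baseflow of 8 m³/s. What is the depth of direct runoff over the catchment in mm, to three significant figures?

Direct runoff: 0.0, 7.0, 26.0, 60.0, 38.0, 24.0, 15.0, 10.0, 6.0, 0.0 m³/s; ΣQ_DR = 186.0 m³/s.
V = ΣQ_DR · Δt = 186.0 × 21600 s = 4.018 × 10^6 m³.
Over A = 192 km², depth = V / A = 20.9 mm.

d ≈ 20.9 mm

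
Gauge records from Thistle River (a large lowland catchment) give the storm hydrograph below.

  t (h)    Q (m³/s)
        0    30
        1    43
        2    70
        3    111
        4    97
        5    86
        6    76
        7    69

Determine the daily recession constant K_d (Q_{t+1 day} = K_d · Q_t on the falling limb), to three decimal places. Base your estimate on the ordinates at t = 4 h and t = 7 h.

Between t = 4 h and t = 7 h the flow falls from 97 to 69 m³/s over 3×1 h = 3 h.
Per-interval ratio K = (69/97)^(1/3) = 0.8927; K_d = K^(24/1) = 0.066.

K_d ≈ 0.066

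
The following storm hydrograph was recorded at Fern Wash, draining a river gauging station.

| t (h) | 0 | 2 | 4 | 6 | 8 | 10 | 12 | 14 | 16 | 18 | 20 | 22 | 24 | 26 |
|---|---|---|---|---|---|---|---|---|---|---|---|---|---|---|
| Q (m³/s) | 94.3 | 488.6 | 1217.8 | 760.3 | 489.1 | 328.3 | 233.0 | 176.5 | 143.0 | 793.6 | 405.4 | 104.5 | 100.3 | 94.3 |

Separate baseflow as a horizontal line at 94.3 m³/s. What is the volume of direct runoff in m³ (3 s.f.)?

Direct-runoff ordinates (Q − Q_b): 0.0, 394.3, 1123.5, 666.0, 394.8, 234.0, 138.7, 82.2, 48.7, 699.3, 311.1, 10.2, 6.0, 0.0 m³/s.
ΣQ_DR = 4109 m³/s.
With Δt = 2 h = 7200 s, V = ΣQ_DR · Δt = 4109 × 7200 = 2.96 × 10^7 m³.

V ≈ 2.96 × 10^7 m³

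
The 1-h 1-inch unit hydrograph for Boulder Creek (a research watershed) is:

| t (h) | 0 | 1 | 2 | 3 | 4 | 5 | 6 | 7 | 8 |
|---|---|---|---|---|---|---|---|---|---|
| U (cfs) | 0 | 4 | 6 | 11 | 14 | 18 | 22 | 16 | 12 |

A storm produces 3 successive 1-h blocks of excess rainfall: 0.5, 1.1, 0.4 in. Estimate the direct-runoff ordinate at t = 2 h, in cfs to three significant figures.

By discrete convolution, Q_j = Σ (P_i / 1 in) · U_{j−i}.
At t = 2 h (j=2): Q = (0.5/1)·6 + (1.1/1)·4 + (0.4/1)·0 = 7.40 cfs.

Q ≈ 7.40 cfs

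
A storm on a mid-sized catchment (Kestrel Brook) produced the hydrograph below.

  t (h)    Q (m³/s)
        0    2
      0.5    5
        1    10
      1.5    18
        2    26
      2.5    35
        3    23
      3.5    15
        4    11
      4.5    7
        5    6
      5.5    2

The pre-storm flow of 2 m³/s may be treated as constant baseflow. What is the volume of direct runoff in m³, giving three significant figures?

Direct-runoff ordinates (Q − Q_b): 0.0, 3.0, 8.0, 16.0, 24.0, 33.0, 21.0, 13.0, 9.0, 5.0, 4.0, 0.0 m³/s.
ΣQ_DR = 136.0 m³/s.
With Δt = 0.5 h = 1800 s, V = ΣQ_DR · Δt = 136.0 × 1800 = 2.45 × 10^5 m³.

V ≈ 2.45 × 10^5 m³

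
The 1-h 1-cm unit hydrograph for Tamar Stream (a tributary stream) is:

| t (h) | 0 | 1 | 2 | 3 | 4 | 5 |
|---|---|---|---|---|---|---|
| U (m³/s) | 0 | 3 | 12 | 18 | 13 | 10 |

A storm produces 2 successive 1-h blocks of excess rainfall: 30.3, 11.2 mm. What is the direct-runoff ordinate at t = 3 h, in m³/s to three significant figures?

By discrete convolution, Q_j = Σ (P_i / 10 mm) · U_{j−i}.
At t = 3 h (j=3): Q = (30.3/10)·18 + (11.2/10)·12 = 68.0 m³/s.

Q ≈ 68.0 m³/s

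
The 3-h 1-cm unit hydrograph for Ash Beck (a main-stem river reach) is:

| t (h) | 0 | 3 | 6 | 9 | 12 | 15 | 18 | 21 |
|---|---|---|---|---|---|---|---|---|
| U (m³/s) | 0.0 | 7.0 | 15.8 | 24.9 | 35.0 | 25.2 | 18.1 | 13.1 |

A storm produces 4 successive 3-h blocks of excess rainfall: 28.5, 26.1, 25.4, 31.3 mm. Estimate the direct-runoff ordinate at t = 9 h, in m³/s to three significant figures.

Q ≈ 130 m³/s

By discrete convolution, Q_j = Σ (P_i / 10 mm) · U_{j−i}.
At t = 9 h (j=3): Q = (28.5/10)·24.9 + (26.1/10)·15.8 + (25.4/10)·7.0 + (31.3/10)·0.0 = 130 m³/s.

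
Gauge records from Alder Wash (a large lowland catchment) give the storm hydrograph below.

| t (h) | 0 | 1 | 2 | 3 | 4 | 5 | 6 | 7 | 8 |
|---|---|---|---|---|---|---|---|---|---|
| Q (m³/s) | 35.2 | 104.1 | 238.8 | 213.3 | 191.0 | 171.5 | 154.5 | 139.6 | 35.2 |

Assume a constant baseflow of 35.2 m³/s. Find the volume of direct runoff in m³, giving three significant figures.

V ≈ 3.48 × 10^6 m³

Direct-runoff ordinates (Q − Q_b): 0.0, 68.9, 203.6, 178.1, 155.8, 136.3, 119.3, 104.4, 0.0 m³/s.
ΣQ_DR = 966.4 m³/s.
With Δt = 1 h = 3600 s, V = ΣQ_DR · Δt = 966.4 × 3600 = 3.48 × 10^6 m³.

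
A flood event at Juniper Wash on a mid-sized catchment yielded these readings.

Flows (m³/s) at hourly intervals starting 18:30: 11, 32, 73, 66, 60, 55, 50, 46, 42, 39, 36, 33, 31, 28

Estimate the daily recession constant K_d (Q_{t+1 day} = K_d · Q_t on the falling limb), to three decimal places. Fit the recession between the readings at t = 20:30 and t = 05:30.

Between t = 20:30 and t = 05:30 the flow falls from 73 to 33 m³/s over 9×1 h = 9 h.
Per-interval ratio K = (33/73)^(1/9) = 0.9156; K_d = K^(24/1) = 0.120.

K_d ≈ 0.120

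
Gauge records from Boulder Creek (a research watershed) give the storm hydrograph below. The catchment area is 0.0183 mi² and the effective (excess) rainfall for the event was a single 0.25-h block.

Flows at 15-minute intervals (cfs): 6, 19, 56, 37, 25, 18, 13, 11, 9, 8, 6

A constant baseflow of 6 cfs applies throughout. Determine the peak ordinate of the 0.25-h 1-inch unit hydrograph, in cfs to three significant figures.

Direct runoff: 0.0, 13.0, 50.0, 31.0, 19.0, 12.0, 7.0, 5.0, 3.0, 2.0, 0.0 cfs; ΣQ_DR = 142.0 cfs, peak = 50.0 cfs.
Runoff depth d = ΣQ_DR·Δt / A = 142.0 × 900 / (0.0183 mi²) = 3.006 in.
The 1-inch UH is the DRH scaled by (1 in)/d, so U_p = 50.0 × 1/3.006 = 16.6 cfs.

U_p ≈ 16.6 cfs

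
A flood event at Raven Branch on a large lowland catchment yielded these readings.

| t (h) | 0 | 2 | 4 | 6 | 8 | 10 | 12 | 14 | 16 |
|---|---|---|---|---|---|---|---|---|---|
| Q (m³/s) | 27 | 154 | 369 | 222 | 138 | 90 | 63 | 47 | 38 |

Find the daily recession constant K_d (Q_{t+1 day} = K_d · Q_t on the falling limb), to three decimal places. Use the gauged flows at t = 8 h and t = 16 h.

Between t = 8 h and t = 16 h the flow falls from 138 to 38 m³/s over 4×2 h = 8 h.
Per-interval ratio K = (38/138)^(1/4) = 0.7244; K_d = K^(24/2) = 0.021.

K_d ≈ 0.021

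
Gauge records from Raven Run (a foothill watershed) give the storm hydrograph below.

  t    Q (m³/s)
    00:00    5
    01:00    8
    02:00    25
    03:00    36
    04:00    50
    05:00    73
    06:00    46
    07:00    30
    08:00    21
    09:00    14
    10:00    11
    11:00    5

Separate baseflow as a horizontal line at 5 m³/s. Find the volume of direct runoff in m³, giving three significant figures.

V ≈ 9.50 × 10^5 m³

Direct-runoff ordinates (Q − Q_b): 0.0, 3.0, 20.0, 31.0, 45.0, 68.0, 41.0, 25.0, 16.0, 9.0, 6.0, 0.0 m³/s.
ΣQ_DR = 264.0 m³/s.
With Δt = 1 h = 3600 s, V = ΣQ_DR · Δt = 264.0 × 3600 = 9.50 × 10^5 m³.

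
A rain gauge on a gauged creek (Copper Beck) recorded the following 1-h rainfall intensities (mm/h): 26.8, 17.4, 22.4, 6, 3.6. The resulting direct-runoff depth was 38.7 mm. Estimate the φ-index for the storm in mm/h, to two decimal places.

φ ≈ 9.30 mm/h

Only the 3 blocks with intensity above φ contribute runoff: 26.8, 17.4, 22.4 mm/h.
Σ(I−φ)·Δt = d  ⇒  (26.8+17.4+22.4 − 3φ)·1 = 38.7
φ = (66.60 − 38.7/1) / 3 = 9.30 mm/h.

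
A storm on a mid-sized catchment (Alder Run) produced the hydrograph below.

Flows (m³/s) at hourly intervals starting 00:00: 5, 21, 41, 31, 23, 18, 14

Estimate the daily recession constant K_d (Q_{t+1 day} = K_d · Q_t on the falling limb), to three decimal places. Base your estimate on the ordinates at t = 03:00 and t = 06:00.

K_d ≈ 0.002

Between t = 03:00 and t = 06:00 the flow falls from 31 to 14 m³/s over 3×1 h = 3 h.
Per-interval ratio K = (14/31)^(1/3) = 0.7672; K_d = K^(24/1) = 0.002.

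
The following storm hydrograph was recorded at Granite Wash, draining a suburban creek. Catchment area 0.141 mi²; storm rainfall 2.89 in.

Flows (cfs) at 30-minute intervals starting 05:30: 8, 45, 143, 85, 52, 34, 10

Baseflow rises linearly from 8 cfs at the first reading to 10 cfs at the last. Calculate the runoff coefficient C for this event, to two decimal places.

ΣQ_DR = 314.0 cfs; V = ΣQ_DR·Δt = 5.652 × 10^5 ft³.
Runoff depth d = V / A = 1.725 in.
C = d / P = 1.725 / 2.89 = 0.60.

C ≈ 0.60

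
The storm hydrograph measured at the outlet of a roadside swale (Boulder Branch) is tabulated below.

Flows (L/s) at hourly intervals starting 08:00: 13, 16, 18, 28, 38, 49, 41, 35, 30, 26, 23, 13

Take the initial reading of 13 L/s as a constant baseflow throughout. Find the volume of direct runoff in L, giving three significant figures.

V ≈ 6.26 × 10^5 L

Direct-runoff ordinates (Q − Q_b): 0.0, 3.0, 5.0, 15.0, 25.0, 36.0, 28.0, 22.0, 17.0, 13.0, 10.0, 0.0 L/s.
ΣQ_DR = 174.0 L/s.
With Δt = 1 h = 3600 s, V = ΣQ_DR · Δt = 174.0 × 3600 = 6.26 × 10^5 L.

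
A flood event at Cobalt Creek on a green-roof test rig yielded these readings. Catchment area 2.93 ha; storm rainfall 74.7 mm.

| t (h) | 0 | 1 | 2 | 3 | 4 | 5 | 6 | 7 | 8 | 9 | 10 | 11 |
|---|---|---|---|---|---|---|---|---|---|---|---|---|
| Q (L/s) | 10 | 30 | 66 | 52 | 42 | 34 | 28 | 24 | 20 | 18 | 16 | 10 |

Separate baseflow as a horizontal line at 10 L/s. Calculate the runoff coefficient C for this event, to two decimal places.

C ≈ 0.38

ΣQ_DR = 230.0 L/s; V = ΣQ_DR·Δt = 8.280 × 10^5 L.
Runoff depth d = V / A = 28.26 mm.
C = d / P = 28.26 / 74.7 = 0.38.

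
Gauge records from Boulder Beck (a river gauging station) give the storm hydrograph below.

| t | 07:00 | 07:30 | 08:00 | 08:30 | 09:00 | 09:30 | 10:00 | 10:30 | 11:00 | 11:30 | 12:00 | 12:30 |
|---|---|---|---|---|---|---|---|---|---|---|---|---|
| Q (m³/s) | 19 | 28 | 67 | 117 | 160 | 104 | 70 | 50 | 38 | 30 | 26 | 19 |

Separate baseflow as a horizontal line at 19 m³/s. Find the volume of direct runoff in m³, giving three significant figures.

V ≈ 9.00 × 10^5 m³

Direct-runoff ordinates (Q − Q_b): 0.0, 9.0, 48.0, 98.0, 141.0, 85.0, 51.0, 31.0, 19.0, 11.0, 7.0, 0.0 m³/s.
ΣQ_DR = 500.0 m³/s.
With Δt = 0.5 h = 1800 s, V = ΣQ_DR · Δt = 500.0 × 1800 = 9.00 × 10^5 m³.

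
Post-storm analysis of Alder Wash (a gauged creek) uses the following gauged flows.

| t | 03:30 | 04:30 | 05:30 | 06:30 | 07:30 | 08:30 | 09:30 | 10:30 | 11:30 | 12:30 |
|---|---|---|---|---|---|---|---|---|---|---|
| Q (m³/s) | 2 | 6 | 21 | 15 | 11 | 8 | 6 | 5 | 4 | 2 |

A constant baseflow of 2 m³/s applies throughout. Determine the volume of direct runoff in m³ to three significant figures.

Direct-runoff ordinates (Q − Q_b): 0.0, 4.0, 19.0, 13.0, 9.0, 6.0, 4.0, 3.0, 2.0, 0.0 m³/s.
ΣQ_DR = 60.00 m³/s.
With Δt = 1 h = 3600 s, V = ΣQ_DR · Δt = 60.00 × 3600 = 2.16 × 10^5 m³.

V ≈ 2.16 × 10^5 m³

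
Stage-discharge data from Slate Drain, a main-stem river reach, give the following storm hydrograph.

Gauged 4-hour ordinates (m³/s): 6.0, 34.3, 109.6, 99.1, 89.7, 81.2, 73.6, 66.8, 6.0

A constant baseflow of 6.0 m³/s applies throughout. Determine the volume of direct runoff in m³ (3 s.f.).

Direct-runoff ordinates (Q − Q_b): 0.0, 28.3, 103.6, 93.1, 83.7, 75.2, 67.6, 60.8, 0.0 m³/s.
ΣQ_DR = 512.3 m³/s.
With Δt = 4 h = 14400 s, V = ΣQ_DR · Δt = 512.3 × 14400 = 7.38 × 10^6 m³.

V ≈ 7.38 × 10^6 m³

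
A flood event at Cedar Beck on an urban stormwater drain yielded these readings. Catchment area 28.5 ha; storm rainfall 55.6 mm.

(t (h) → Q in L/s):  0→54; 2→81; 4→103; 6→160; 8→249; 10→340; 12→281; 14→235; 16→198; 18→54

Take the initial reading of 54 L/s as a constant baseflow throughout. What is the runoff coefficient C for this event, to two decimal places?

ΣQ_DR = 1215 L/s; V = ΣQ_DR·Δt = 8.748 × 10^6 L.
Runoff depth d = V / A = 30.69 mm.
C = d / P = 30.69 / 55.6 = 0.55.

C ≈ 0.55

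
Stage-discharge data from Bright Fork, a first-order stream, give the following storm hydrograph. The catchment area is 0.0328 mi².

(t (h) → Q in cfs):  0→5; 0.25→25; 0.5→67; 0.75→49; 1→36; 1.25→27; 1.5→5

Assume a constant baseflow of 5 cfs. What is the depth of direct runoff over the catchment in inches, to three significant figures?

d ≈ 2.11 in

Direct runoff: 0.0, 20.0, 62.0, 44.0, 31.0, 22.0, 0.0 cfs; ΣQ_DR = 179.0 cfs.
V = ΣQ_DR · Δt = 179.0 × 900 s = 1.611 × 10^5 ft³.
Over A = 0.0328 mi², depth = V / A = 2.11 in.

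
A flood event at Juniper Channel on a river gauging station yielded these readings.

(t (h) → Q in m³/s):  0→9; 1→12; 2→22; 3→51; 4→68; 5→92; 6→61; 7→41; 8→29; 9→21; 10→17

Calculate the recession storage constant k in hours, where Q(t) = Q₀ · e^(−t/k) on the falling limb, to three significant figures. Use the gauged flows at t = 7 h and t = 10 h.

k ≈ 3.41 h

On the falling limb, Q drops from 41 to 17 m³/s between t = 7 h and t = 10 h (Δt = 3 h).
k = −Δt / ln(Q₂/Q₁) = −3 / ln(17/41) = 3.41 h.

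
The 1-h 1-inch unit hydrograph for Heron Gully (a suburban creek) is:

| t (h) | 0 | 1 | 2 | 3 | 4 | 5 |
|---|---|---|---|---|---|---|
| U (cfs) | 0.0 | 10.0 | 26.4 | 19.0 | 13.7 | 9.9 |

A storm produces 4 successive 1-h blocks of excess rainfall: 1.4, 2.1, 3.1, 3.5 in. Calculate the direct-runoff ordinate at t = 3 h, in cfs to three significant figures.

By discrete convolution, Q_j = Σ (P_i / 1 in) · U_{j−i}.
At t = 3 h (j=3): Q = (1.4/1)·19.0 + (2.1/1)·26.4 + (3.1/1)·10.0 + (3.5/1)·0.0 = 113 cfs.

Q ≈ 113 cfs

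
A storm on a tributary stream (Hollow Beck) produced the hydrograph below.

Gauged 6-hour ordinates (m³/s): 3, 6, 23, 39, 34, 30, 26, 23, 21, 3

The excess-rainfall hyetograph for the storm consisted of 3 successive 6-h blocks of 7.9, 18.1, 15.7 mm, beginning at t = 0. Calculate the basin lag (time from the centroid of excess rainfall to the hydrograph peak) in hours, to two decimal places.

Centroid of excess rainfall: t_c = Σ P_i·t̄_i / ΣP_i = 10.1223 h (block centres at 3, 9, 15 h).
Hydrograph peak occurs at t = 18 h, so basin lag t_L = 18 − 10.1223 = 7.88 h.

t_L ≈ 7.88 h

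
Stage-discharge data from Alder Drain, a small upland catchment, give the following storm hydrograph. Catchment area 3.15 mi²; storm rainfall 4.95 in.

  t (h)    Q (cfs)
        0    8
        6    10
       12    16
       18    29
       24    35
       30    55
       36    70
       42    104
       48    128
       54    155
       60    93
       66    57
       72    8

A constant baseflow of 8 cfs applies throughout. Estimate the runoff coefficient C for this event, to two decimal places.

ΣQ_DR = 664.0 cfs; V = ΣQ_DR·Δt = 1.434 × 10^7 ft³.
Runoff depth d = V / A = 1.960 in.
C = d / P = 1.960 / 4.95 = 0.40.

C ≈ 0.40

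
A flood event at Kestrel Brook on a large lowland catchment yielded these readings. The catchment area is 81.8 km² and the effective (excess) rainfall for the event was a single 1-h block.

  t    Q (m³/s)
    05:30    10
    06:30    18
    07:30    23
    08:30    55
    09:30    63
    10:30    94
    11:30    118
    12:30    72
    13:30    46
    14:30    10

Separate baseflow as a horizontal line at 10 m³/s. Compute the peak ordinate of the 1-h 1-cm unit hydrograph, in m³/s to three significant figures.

Direct runoff: 0.0, 8.0, 13.0, 45.0, 53.0, 84.0, 108.0, 62.0, 36.0, 0.0 m³/s; ΣQ_DR = 409.0 m³/s, peak = 108.0 m³/s.
Runoff depth d = ΣQ_DR·Δt / A = 409.0 × 3600 / (81.8 km²) = 18.00 mm.
The 1-cm UH is the DRH scaled by (10 mm)/d, so U_p = 108.0 × 10/18.00 = 60.0 m³/s.

U_p ≈ 60.0 m³/s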